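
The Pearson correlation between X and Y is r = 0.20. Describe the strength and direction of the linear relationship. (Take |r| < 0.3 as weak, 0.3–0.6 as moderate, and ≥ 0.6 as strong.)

weak positive

r = 0.20 > 0 so the relationship is positive.
|r| = 0.20, which falls in the weak range.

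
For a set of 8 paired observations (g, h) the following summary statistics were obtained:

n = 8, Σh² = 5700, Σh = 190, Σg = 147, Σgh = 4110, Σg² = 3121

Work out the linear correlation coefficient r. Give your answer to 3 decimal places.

0.876

r = (nΣgh − ΣgΣh) / √[(nΣg² − (Σg)²)(nΣh² − (Σh)²)]
Numerator: 8×4110 − 147×190 = 4950
Denominator: √[(24968 − 21609)(45600 − 36100)] = √[3359 × 9500] = 5648.9380
r = 4950 / 5648.9380 ≈ 0.876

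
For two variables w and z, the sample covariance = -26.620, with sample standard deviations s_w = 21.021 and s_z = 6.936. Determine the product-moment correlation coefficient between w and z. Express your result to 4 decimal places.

-0.1826

r = Cov(w,z) / (s_w · s_z) = -26.620 / (21.021 × 6.936)
  = -26.620 / 145.8017 ≈ -0.1826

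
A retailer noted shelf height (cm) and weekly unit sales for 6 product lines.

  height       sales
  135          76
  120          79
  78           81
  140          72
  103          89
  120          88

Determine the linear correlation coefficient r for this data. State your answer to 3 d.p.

n = 6, Σx = 696, Σy = 485, Σx² = 83318, Σy² = 39427, Σxy = 55865
nΣxy − ΣxΣy = 335190 − 337560 = -2370
nΣx² − (Σx)² = 499908 − 484416 = 15492; nΣy² − (Σy)² = 236562 − 235225 = 1337
r = -2370 / √(15492 × 1337) = -2370 / 4551.1322 ≈ -0.521

-0.521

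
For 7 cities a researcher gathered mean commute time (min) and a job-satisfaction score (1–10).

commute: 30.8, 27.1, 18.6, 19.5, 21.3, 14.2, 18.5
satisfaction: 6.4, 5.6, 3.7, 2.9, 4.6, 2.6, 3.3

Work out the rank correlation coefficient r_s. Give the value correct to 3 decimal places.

0.893

Rank commute: 7, 6, 3, 4, 5, 1, 2
Rank satisfaction: 7, 6, 4, 2, 5, 1, 3
d = rank(commute) − rank(satisfaction): 0, 0, -1, 2, 0, 0, -1; Σd² = 6
ρ = 1 − 6Σd² / [n(n²−1)] = 1 − 6×6 / (7×48) = 1 − 36/336 ≈ 0.893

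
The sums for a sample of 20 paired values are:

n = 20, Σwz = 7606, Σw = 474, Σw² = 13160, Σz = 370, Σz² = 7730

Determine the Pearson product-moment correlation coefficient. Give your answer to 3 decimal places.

r = (nΣwz − ΣwΣz) / √[(nΣw² − (Σw)²)(nΣz² − (Σz)²)]
Numerator: 20×7606 − 474×370 = -23260
Denominator: √[(263200 − 224676)(154600 − 136900)] = √[38524 × 17700] = 26112.7325
r = -23260 / 26112.7325 ≈ -0.891

-0.891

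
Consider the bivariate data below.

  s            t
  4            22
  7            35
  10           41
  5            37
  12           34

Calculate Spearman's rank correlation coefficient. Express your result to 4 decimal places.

0.3000

Rank s: 1, 3, 4, 2, 5
Rank t: 1, 3, 5, 4, 2
d = rank(s) − rank(t): 0, 0, -1, -2, 3; Σd² = 14
ρ = 1 − 6Σd² / [n(n²−1)] = 1 − 6×14 / (5×24) = 1 − 84/120 ≈ 0.3000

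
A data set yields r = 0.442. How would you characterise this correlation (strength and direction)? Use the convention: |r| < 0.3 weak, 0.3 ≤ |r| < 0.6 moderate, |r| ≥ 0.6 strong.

moderate positive

r = 0.442 > 0 so the relationship is positive.
|r| = 0.442, which falls in the moderate range.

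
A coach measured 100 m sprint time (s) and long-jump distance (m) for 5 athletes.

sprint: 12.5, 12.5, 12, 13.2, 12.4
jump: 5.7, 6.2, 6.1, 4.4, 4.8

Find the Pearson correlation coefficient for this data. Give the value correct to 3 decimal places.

n = 5, Σx = 62.6, Σy = 27.2, Σx² = 784.5, Σy² = 150.54, Σxy = 339.55
nΣxy − ΣxΣy = 1697.75 − 1702.72 = -4.97
nΣx² − (Σx)² = 3922.5 − 3918.76 = 3.74; nΣy² − (Σy)² = 752.7 − 739.84 = 12.86
r = -4.97 / √(3.74 × 12.86) = -4.97 / 6.9352 ≈ -0.717

-0.717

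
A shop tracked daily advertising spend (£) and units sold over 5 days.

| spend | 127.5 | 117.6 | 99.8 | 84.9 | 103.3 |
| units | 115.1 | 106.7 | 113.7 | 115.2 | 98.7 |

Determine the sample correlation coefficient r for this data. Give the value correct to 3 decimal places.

-0.064

n = 5, Σx = 533.1, Σy = 549.4, Σx² = 57924.95, Σy² = 60573.32, Σxy = 58546.62
nΣxy − ΣxΣy = 292733.1 − 292885.14 = -152.04
nΣx² − (Σx)² = 289624.75 − 284195.61 = 5429.14; nΣy² − (Σy)² = 302866.6 − 301840.36 = 1026.24
r = -152.04 / √(5429.14 × 1026.24) = -152.04 / 2360.4238 ≈ -0.064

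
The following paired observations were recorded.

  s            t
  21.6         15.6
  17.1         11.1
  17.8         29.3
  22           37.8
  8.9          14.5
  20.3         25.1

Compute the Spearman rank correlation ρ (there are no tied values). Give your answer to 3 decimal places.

Rank s: 5, 2, 3, 6, 1, 4
Rank t: 3, 1, 5, 6, 2, 4
d = rank(s) − rank(t): 2, 1, -2, 0, -1, 0; Σd² = 10
ρ = 1 − 6Σd² / [n(n²−1)] = 1 − 6×10 / (6×35) = 1 − 60/210 ≈ 0.714

0.714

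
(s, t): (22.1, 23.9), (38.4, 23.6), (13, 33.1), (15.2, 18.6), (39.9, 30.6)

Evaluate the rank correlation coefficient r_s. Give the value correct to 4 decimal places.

Rank s: 3, 4, 1, 2, 5
Rank t: 3, 2, 5, 1, 4
d = rank(s) − rank(t): 0, 2, -4, 1, 1; Σd² = 22
ρ = 1 − 6Σd² / [n(n²−1)] = 1 − 6×22 / (5×24) = 1 − 132/120 ≈ -0.1000

-0.1000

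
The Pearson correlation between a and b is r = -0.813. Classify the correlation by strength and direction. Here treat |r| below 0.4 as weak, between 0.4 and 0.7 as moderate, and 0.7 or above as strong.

strong negative

r = -0.813 < 0 so the relationship is negative.
|r| = 0.813, which falls in the strong range.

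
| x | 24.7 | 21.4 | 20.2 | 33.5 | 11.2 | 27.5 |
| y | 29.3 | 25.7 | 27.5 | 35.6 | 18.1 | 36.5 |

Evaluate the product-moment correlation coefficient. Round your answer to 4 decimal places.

0.9444

n = 6, Σx = 138.5, Σy = 172.7, Σx² = 3480.03, Σy² = 5202.45, Σxy = 4228.26
nΣxy − ΣxΣy = 25369.56 − 23918.95 = 1450.61
nΣx² − (Σx)² = 20880.18 − 19182.25 = 1697.93; nΣy² − (Σy)² = 31214.7 − 29825.29 = 1389.41
r = 1450.61 / √(1697.93 × 1389.41) = 1450.61 / 1535.9430 ≈ 0.9444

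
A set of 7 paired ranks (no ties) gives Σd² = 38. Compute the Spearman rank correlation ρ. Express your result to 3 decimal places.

0.321

ρ = 1 − 6Σd² / [n(n²−1)] = 1 − 6×38 / (7×48)
  = 1 − 228/336 = 1 − 0.6786 ≈ 0.321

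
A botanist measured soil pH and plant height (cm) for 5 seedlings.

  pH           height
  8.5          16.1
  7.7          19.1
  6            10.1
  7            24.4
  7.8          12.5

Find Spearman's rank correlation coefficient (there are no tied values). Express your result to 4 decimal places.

Rank pH: 5, 3, 1, 2, 4
Rank height: 3, 4, 1, 5, 2
d = rank(pH) − rank(height): 2, -1, 0, -3, 2; Σd² = 18
ρ = 1 − 6Σd² / [n(n²−1)] = 1 − 6×18 / (5×24) = 1 − 108/120 ≈ 0.1000

0.1000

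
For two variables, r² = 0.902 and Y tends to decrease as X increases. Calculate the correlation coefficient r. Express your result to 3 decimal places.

|r| = √0.902 = 0.950
The association is negative, so r = −0.950.

-0.950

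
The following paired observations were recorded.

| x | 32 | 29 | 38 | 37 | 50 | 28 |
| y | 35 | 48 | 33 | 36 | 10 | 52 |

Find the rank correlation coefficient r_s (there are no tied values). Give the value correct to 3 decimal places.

Rank x: 3, 2, 5, 4, 6, 1
Rank y: 3, 5, 2, 4, 1, 6
d = rank(x) − rank(y): 0, -3, 3, 0, 5, -5; Σd² = 68
ρ = 1 − 6Σd² / [n(n²−1)] = 1 − 6×68 / (6×35) = 1 − 408/210 ≈ -0.943

-0.943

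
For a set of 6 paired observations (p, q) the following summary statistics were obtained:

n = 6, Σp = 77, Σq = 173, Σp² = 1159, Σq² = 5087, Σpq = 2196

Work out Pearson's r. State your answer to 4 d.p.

r = (nΣpq − ΣpΣq) / √[(nΣp² − (Σp)²)(nΣq² − (Σq)²)]
Numerator: 6×2196 − 77×173 = -145
Denominator: √[(6954 − 5929)(30522 − 29929)] = √[1025 × 593] = 779.6313
r = -145 / 779.6313 ≈ -0.1860

-0.1860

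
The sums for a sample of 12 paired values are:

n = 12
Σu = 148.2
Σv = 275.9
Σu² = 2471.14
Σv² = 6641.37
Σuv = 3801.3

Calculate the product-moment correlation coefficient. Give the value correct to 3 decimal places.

0.901

r = (nΣuv − ΣuΣv) / √[(nΣu² − (Σu)²)(nΣv² − (Σv)²)]
Numerator: 12×3801.3 − 148.2×275.9 = 4727.22
Denominator: √[(29653.68 − 21963.24)(79696.44 − 76120.81)] = √[7690.44 × 3575.63] = 5243.8696
r = 4727.22 / 5243.8696 ≈ 0.901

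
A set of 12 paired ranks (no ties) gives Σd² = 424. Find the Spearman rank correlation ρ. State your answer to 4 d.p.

-0.4825

ρ = 1 − 6Σd² / [n(n²−1)] = 1 − 6×424 / (12×143)
  = 1 − 2544/1716 = 1 − 1.48252 ≈ -0.4825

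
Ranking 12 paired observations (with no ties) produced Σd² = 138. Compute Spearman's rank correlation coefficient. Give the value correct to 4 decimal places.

0.5175

ρ = 1 − 6Σd² / [n(n²−1)] = 1 − 6×138 / (12×143)
  = 1 − 828/1716 = 1 − 0.48252 ≈ 0.5175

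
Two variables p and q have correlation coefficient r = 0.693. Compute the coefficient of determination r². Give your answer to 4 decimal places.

r² = (0.693)² = 0.4802

0.4802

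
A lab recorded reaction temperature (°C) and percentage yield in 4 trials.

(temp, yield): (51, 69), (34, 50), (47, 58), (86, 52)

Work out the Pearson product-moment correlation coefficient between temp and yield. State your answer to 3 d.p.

n = 4, Σx = 218, Σy = 229, Σx² = 13362, Σy² = 13329, Σxy = 12417
nΣxy − ΣxΣy = 49668 − 49922 = -254
nΣx² − (Σx)² = 53448 − 47524 = 5924; nΣy² − (Σy)² = 53316 − 52441 = 875
r = -254 / √(5924 × 875) = -254 / 2276.7301 ≈ -0.112

-0.112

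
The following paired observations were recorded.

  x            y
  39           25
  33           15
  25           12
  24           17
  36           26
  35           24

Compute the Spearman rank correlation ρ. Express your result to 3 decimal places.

0.771

Rank x: 6, 3, 2, 1, 5, 4
Rank y: 5, 2, 1, 3, 6, 4
d = rank(x) − rank(y): 1, 1, 1, -2, -1, 0; Σd² = 8
ρ = 1 − 6Σd² / [n(n²−1)] = 1 − 6×8 / (6×35) = 1 − 48/210 ≈ 0.771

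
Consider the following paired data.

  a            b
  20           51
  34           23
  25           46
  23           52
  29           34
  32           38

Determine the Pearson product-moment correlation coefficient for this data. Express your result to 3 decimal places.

-0.918

n = 6, Σa = 163, Σb = 244, Σa² = 4575, Σb² = 10550, Σab = 6350
nΣab − ΣaΣb = 38100 − 39772 = -1672
nΣa² − (Σa)² = 27450 − 26569 = 881; nΣb² − (Σb)² = 63300 − 59536 = 3764
r = -1672 / √(881 × 3764) = -1672 / 1821.0118 ≈ -0.918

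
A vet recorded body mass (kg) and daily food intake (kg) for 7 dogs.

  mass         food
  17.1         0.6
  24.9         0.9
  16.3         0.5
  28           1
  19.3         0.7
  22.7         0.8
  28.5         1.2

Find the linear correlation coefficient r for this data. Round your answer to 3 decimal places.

n = 7, Σx = 156.8, Σy = 5.7, Σx² = 3662.14, Σy² = 4.99, Σxy = 134.69
nΣxy − ΣxΣy = 942.83 − 893.76 = 49.07
nΣx² − (Σx)² = 25634.98 − 24586.24 = 1048.74; nΣy² − (Σy)² = 34.93 − 32.49 = 2.44
r = 49.07 / √(1048.74 × 2.44) = 49.07 / 50.5858 ≈ 0.970

0.970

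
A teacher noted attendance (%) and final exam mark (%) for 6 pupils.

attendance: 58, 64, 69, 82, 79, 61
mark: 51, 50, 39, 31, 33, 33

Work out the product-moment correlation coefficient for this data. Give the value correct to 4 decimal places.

-0.6916

n = 6, Σx = 413, Σy = 237, Σx² = 28907, Σy² = 9761, Σxy = 16011
nΣxy − ΣxΣy = 96066 − 97881 = -1815
nΣx² − (Σx)² = 173442 − 170569 = 2873; nΣy² − (Σy)² = 58566 − 56169 = 2397
r = -1815 / √(2873 × 2397) = -1815 / 2624.2296 ≈ -0.6916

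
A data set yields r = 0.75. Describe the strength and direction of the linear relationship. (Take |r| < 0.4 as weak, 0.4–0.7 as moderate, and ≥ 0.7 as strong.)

r = 0.75 > 0 so the relationship is positive.
|r| = 0.75, which falls in the strong range.

strong positive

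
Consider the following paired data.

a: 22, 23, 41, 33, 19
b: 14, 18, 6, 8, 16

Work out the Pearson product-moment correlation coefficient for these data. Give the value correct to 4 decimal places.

n = 5, Σa = 138, Σb = 62, Σa² = 4144, Σb² = 876, Σab = 1536
nΣab − ΣaΣb = 7680 − 8556 = -876
nΣa² − (Σa)² = 20720 − 19044 = 1676; nΣb² − (Σb)² = 4380 − 3844 = 536
r = -876 / √(1676 × 536) = -876 / 947.8059 ≈ -0.9242

-0.9242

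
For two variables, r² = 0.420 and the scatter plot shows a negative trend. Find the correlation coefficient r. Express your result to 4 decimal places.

-0.6481

|r| = √0.420 = 0.6481
The association is negative, so r = −0.6481.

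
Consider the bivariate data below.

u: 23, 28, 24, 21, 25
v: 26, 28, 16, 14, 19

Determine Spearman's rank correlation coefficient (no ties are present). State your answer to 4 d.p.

0.7000

Rank u: 2, 5, 3, 1, 4
Rank v: 4, 5, 2, 1, 3
d = rank(u) − rank(v): -2, 0, 1, 0, 1; Σd² = 6
ρ = 1 − 6Σd² / [n(n²−1)] = 1 − 6×6 / (5×24) = 1 − 36/120 ≈ 0.7000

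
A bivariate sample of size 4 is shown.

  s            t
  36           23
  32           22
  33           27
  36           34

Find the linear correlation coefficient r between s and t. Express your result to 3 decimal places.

n = 4, Σs = 137, Σt = 106, Σs² = 4705, Σt² = 2898, Σst = 3647
nΣst − ΣsΣt = 14588 − 14522 = 66
nΣs² − (Σs)² = 18820 − 18769 = 51; nΣt² − (Σt)² = 11592 − 11236 = 356
r = 66 / √(51 × 356) = 66 / 134.7442 ≈ 0.490

0.490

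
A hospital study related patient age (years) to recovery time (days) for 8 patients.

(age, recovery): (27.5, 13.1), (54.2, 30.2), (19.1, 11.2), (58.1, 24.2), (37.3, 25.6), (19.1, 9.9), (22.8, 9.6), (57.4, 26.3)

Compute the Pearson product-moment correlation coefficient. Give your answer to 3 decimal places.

0.910

n = 8, Σx = 295.5, Σy = 150.1, Σx² = 13005.01, Σy² = 3331.95, Σxy = 6489.5
nΣxy − ΣxΣy = 51916 − 44354.55 = 7561.45
nΣx² − (Σx)² = 104040.08 − 87320.25 = 16719.83; nΣy² − (Σy)² = 26655.6 − 22530.01 = 4125.59
r = 7561.45 / √(16719.83 × 4125.59) = 7561.45 / 8305.3696 ≈ 0.910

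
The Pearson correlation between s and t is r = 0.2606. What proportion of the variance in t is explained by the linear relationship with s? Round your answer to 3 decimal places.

0.068

r² = (0.2606)² = 0.068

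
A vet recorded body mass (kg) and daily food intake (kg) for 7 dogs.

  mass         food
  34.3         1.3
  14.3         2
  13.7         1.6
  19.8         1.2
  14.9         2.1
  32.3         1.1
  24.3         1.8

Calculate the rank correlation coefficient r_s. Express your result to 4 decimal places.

Rank mass: 7, 2, 1, 4, 3, 6, 5
Rank food: 3, 6, 4, 2, 7, 1, 5
d = rank(mass) − rank(food): 4, -4, -3, 2, -4, 5, 0; Σd² = 86
ρ = 1 − 6Σd² / [n(n²−1)] = 1 − 6×86 / (7×48) = 1 − 516/336 ≈ -0.5357

-0.5357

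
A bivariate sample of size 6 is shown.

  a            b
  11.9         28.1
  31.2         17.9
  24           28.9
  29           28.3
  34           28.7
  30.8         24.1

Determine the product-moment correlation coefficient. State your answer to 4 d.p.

-0.3332

n = 6, Σa = 160.9, Σb = 156, Σa² = 4636.69, Σb² = 4150.62, Σab = 4125.25
nΣab − ΣaΣb = 24751.5 − 25100.4 = -348.9
nΣa² − (Σa)² = 27820.14 − 25888.81 = 1931.33; nΣb² − (Σb)² = 24903.72 − 24336 = 567.72
r = -348.9 / √(1931.33 × 567.72) = -348.9 / 1047.1173 ≈ -0.3332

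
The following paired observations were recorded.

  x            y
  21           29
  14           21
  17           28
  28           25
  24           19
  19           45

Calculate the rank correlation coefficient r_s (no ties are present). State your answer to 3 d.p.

Rank x: 4, 1, 2, 6, 5, 3
Rank y: 5, 2, 4, 3, 1, 6
d = rank(x) − rank(y): -1, -1, -2, 3, 4, -3; Σd² = 40
ρ = 1 − 6Σd² / [n(n²−1)] = 1 − 6×40 / (6×35) = 1 − 240/210 ≈ -0.143

-0.143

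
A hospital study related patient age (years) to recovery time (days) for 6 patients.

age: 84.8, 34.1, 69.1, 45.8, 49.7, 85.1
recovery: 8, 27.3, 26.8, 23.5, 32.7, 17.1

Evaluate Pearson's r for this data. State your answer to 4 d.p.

-0.7441

n = 6, Σx = 368.6, Σy = 135.4, Σx² = 24938.4, Σy² = 3441.48, Σxy = 7617.91
nΣxy − ΣxΣy = 45707.46 − 49908.44 = -4200.98
nΣx² − (Σx)² = 149630.4 − 135865.96 = 13764.44; nΣy² − (Σy)² = 20648.88 − 18333.16 = 2315.72
r = -4200.98 / √(13764.44 × 2315.72) = -4200.98 / 5645.7585 ≈ -0.7441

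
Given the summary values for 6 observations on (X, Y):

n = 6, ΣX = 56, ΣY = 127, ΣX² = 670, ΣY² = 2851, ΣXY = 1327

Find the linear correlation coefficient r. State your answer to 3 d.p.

0.915

r = (nΣXY − ΣXΣY) / √[(nΣX² − (ΣX)²)(nΣY² − (ΣY)²)]
Numerator: 6×1327 − 56×127 = 850
Denominator: √[(4020 − 3136)(17106 − 16129)] = √[884 × 977] = 929.3374
r = 850 / 929.3374 ≈ 0.915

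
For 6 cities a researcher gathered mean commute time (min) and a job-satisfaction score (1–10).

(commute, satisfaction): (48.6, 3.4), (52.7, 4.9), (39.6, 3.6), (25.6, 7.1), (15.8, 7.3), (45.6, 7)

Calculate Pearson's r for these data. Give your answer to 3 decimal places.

n = 6, Σx = 227.9, Σy = 33.3, Σx² = 9691.77, Σy² = 201.23, Σxy = 1182.33
nΣxy − ΣxΣy = 7093.98 − 7589.07 = -495.09
nΣx² − (Σx)² = 58150.62 − 51938.41 = 6212.21; nΣy² − (Σy)² = 1207.38 − 1108.89 = 98.49
r = -495.09 / √(6212.21 × 98.49) = -495.09 / 782.2024 ≈ -0.633

-0.633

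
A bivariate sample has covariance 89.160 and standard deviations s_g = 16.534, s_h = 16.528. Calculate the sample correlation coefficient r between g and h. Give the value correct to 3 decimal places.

0.326

r = Cov(g,h) / (s_g · s_h) = 89.160 / (16.534 × 16.528)
  = 89.160 / 273.2740 ≈ 0.326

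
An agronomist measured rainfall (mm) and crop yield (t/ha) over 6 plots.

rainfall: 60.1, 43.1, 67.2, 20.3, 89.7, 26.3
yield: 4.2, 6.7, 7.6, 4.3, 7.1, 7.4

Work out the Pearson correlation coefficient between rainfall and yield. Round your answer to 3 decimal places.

n = 6, Σx = 306.7, Σy = 37.3, Σx² = 19135.33, Σy² = 243.95, Σxy = 1970.69
nΣxy − ΣxΣy = 11824.14 − 11439.91 = 384.23
nΣx² − (Σx)² = 114811.98 − 94064.89 = 20747.09; nΣy² − (Σy)² = 1463.7 − 1391.29 = 72.41
r = 384.23 / √(20747.09 × 72.41) = 384.23 / 1225.6822 ≈ 0.313

0.313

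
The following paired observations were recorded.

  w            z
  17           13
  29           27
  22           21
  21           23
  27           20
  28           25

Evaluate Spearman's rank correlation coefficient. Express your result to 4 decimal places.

Rank w: 1, 6, 3, 2, 4, 5
Rank z: 1, 6, 3, 4, 2, 5
d = rank(w) − rank(z): 0, 0, 0, -2, 2, 0; Σd² = 8
ρ = 1 − 6Σd² / [n(n²−1)] = 1 − 6×8 / (6×35) = 1 − 48/210 ≈ 0.7714

0.7714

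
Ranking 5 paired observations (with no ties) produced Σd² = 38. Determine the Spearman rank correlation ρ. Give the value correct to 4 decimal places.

-0.9000

ρ = 1 − 6Σd² / [n(n²−1)] = 1 − 6×38 / (5×24)
  = 1 − 228/120 = 1 − 1.90000 ≈ -0.9000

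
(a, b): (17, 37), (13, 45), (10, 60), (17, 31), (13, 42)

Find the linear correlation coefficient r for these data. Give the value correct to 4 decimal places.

n = 5, Σa = 70, Σb = 215, Σa² = 1016, Σb² = 9719, Σab = 2887
nΣab − ΣaΣb = 14435 − 15050 = -615
nΣa² − (Σa)² = 5080 − 4900 = 180; nΣb² − (Σb)² = 48595 − 46225 = 2370
r = -615 / √(180 × 2370) = -615 / 653.1462 ≈ -0.9416

-0.9416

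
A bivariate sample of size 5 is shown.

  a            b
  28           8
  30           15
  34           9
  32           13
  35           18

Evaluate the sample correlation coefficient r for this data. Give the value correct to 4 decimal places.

n = 5, Σa = 159, Σb = 63, Σa² = 5089, Σb² = 863, Σab = 2026
nΣab − ΣaΣb = 10130 − 10017 = 113
nΣa² − (Σa)² = 25445 − 25281 = 164; nΣb² − (Σb)² = 4315 − 3969 = 346
r = 113 / √(164 × 346) = 113 / 238.2100 ≈ 0.4744

0.4744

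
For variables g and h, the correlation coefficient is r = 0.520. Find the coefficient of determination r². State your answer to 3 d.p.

r² = (0.520)² = 0.270

0.270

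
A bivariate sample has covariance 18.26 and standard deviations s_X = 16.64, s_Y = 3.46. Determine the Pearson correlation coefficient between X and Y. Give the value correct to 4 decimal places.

r = Cov(X,Y) / (s_X · s_Y) = 18.26 / (16.64 × 3.46)
  = 18.26 / 57.5744 ≈ 0.3172

0.3172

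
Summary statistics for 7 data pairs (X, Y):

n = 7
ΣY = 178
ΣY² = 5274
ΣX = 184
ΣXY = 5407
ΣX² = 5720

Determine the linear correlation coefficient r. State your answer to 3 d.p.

r = (nΣXY − ΣXΣY) / √[(nΣX² − (ΣX)²)(nΣY² − (ΣY)²)]
Numerator: 7×5407 − 184×178 = 5097
Denominator: √[(40040 − 33856)(36918 − 31684)] = √[6184 × 5234] = 5689.2052
r = 5097 / 5689.2052 ≈ 0.896

0.896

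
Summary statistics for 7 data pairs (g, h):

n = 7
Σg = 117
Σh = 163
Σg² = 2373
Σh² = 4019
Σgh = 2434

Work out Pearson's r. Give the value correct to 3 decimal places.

-0.951

r = (nΣgh − ΣgΣh) / √[(nΣg² − (Σg)²)(nΣh² − (Σh)²)]
Numerator: 7×2434 − 117×163 = -2033
Denominator: √[(16611 − 13689)(28133 − 26569)] = √[2922 × 1564] = 2137.7577
r = -2033 / 2137.7577 ≈ -0.951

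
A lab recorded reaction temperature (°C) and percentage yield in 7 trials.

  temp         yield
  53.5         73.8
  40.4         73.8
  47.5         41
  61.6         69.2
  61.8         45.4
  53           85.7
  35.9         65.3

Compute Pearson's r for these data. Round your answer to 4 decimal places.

n = 7, Σx = 353.7, Σy = 454.2, Σx² = 18462.27, Σy² = 31032.26, Σxy = 22832.13
nΣxy − ΣxΣy = 159824.91 − 160650.54 = -825.63
nΣx² − (Σx)² = 129235.89 − 125103.69 = 4132.2; nΣy² − (Σy)² = 217225.82 − 206297.64 = 10928.18
r = -825.63 / √(4132.2 × 10928.18) = -825.63 / 6719.9275 ≈ -0.1229

-0.1229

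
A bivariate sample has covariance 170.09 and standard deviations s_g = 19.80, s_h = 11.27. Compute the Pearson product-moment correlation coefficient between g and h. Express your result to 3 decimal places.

r = Cov(g,h) / (s_g · s_h) = 170.09 / (19.80 × 11.27)
  = 170.09 / 223.1460 ≈ 0.762

0.762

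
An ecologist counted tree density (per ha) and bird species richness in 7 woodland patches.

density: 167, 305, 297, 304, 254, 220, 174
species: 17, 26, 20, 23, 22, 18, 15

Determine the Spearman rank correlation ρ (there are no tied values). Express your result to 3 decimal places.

Rank density: 1, 7, 5, 6, 4, 3, 2
Rank species: 2, 7, 4, 6, 5, 3, 1
d = rank(density) − rank(species): -1, 0, 1, 0, -1, 0, 1; Σd² = 4
ρ = 1 − 6Σd² / [n(n²−1)] = 1 − 6×4 / (7×48) = 1 − 24/336 ≈ 0.929

0.929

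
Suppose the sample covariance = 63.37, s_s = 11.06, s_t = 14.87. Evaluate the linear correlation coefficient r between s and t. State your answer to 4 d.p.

0.3853

r = Cov(s,t) / (s_s · s_t) = 63.37 / (11.06 × 14.87)
  = 63.37 / 164.4622 ≈ 0.3853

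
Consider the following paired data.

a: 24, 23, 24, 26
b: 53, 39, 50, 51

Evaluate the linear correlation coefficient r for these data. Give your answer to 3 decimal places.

0.621

n = 4, Σa = 97, Σb = 193, Σa² = 2357, Σb² = 9431, Σab = 4695
nΣab − ΣaΣb = 18780 − 18721 = 59
nΣa² − (Σa)² = 9428 − 9409 = 19; nΣb² − (Σb)² = 37724 − 37249 = 475
r = 59 / √(19 × 475) = 59 / 95.0000 ≈ 0.621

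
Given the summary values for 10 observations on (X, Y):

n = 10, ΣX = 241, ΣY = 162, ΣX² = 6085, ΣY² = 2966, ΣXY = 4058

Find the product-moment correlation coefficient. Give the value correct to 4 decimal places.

r = (nΣXY − ΣXΣY) / √[(nΣX² − (ΣX)²)(nΣY² − (ΣY)²)]
Numerator: 10×4058 − 241×162 = 1538
Denominator: √[(60850 − 58081)(29660 − 26244)] = √[2769 × 3416] = 3075.5331
r = 1538 / 3075.5331 ≈ 0.5001

0.5001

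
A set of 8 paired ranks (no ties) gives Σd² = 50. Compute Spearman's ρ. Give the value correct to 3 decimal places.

0.405

ρ = 1 − 6Σd² / [n(n²−1)] = 1 − 6×50 / (8×63)
  = 1 − 300/504 = 1 − 0.5952 ≈ 0.405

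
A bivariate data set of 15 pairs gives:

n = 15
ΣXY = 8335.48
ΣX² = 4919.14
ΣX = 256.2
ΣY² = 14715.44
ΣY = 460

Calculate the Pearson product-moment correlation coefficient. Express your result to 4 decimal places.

0.8324

r = (nΣXY − ΣXΣY) / √[(nΣX² − (ΣX)²)(nΣY² − (ΣY)²)]
Numerator: 15×8335.48 − 256.2×460 = 7180.2
Denominator: √[(73787.1 − 65638.44)(220731.6 − 211600)] = √[8148.66 × 9131.6] = 8626.1407
r = 7180.2 / 8626.1407 ≈ 0.8324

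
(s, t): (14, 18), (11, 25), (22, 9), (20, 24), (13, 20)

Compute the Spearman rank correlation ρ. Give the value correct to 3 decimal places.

Rank s: 3, 1, 5, 4, 2
Rank t: 2, 5, 1, 4, 3
d = rank(s) − rank(t): 1, -4, 4, 0, -1; Σd² = 34
ρ = 1 − 6Σd² / [n(n²−1)] = 1 − 6×34 / (5×24) = 1 − 204/120 ≈ -0.700

-0.700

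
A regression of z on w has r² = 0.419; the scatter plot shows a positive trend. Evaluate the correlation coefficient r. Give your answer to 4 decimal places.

|r| = √0.419 = 0.6473
The association is positive, so r = 0.6473.

0.6473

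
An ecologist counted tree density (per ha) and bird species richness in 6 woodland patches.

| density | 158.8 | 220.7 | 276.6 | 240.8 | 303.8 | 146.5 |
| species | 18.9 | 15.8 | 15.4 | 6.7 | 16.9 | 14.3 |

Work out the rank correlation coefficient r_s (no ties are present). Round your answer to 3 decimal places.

0.086

Rank density: 2, 3, 5, 4, 6, 1
Rank species: 6, 4, 3, 1, 5, 2
d = rank(density) − rank(species): -4, -1, 2, 3, 1, -1; Σd² = 32
ρ = 1 − 6Σd² / [n(n²−1)] = 1 − 6×32 / (6×35) = 1 − 192/210 ≈ 0.086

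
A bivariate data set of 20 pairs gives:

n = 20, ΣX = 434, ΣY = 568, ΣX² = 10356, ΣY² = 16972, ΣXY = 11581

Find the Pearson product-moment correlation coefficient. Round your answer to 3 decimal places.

r = (nΣXY − ΣXΣY) / √[(nΣX² − (ΣX)²)(nΣY² − (ΣY)²)]
Numerator: 20×11581 − 434×568 = -14892
Denominator: √[(207120 − 188356)(339440 − 322624)] = √[18764 × 16816] = 17763.3168
r = -14892 / 17763.3168 ≈ -0.838

-0.838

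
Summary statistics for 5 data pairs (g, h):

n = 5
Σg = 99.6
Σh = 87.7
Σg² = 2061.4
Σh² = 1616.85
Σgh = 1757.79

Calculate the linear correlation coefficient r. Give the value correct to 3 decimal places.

0.139

r = (nΣgh − ΣgΣh) / √[(nΣg² − (Σg)²)(nΣh² − (Σh)²)]
Numerator: 5×1757.79 − 99.6×87.7 = 54.03
Denominator: √[(10307 − 9920.16)(8084.25 − 7691.29)] = √[386.84 × 392.96] = 389.8880
r = 54.03 / 389.8880 ≈ 0.139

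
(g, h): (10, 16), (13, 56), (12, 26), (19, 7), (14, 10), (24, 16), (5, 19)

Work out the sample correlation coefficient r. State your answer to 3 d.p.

-0.209

n = 7, Σg = 97, Σh = 150, Σg² = 1571, Σh² = 4834, Σgh = 1952
nΣgh − ΣgΣh = 13664 − 14550 = -886
nΣg² − (Σg)² = 10997 − 9409 = 1588; nΣh² − (Σh)² = 33838 − 22500 = 11338
r = -886 / √(1588 × 11338) = -886 / 4243.1997 ≈ -0.209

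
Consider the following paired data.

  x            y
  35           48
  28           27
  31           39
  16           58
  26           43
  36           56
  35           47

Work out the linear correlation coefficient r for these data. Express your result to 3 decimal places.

-0.115

n = 7, Σx = 207, Σy = 318, Σx² = 6423, Σy² = 15112, Σxy = 9352
nΣxy − ΣxΣy = 65464 − 65826 = -362
nΣx² − (Σx)² = 44961 − 42849 = 2112; nΣy² − (Σy)² = 105784 − 101124 = 4660
r = -362 / √(2112 × 4660) = -362 / 3137.1835 ≈ -0.115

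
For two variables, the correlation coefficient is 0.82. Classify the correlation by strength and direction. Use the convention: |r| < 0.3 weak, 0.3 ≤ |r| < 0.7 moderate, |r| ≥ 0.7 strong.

strong positive

r = 0.82 > 0 so the relationship is positive.
|r| = 0.82, which falls in the strong range.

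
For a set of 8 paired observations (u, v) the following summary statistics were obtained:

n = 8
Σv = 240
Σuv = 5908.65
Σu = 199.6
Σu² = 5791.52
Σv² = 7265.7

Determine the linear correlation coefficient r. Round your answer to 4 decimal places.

r = (nΣuv − ΣuΣv) / √[(nΣu² − (Σu)²)(nΣv² − (Σv)²)]
Numerator: 8×5908.65 − 199.6×240 = -634.8
Denominator: √[(46332.16 − 39840.16)(58125.6 − 57600)] = √[6492 × 525.6] = 1847.2128
r = -634.8 / 1847.2128 ≈ -0.3437

-0.3437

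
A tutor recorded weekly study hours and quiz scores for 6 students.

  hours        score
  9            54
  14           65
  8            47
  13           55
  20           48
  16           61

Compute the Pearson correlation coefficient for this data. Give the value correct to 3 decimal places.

n = 6, Σx = 80, Σy = 330, Σx² = 1166, Σy² = 18400, Σxy = 4423
nΣxy − ΣxΣy = 26538 − 26400 = 138
nΣx² − (Σx)² = 6996 − 6400 = 596; nΣy² − (Σy)² = 110400 − 108900 = 1500
r = 138 / √(596 × 1500) = 138 / 945.5157 ≈ 0.146

0.146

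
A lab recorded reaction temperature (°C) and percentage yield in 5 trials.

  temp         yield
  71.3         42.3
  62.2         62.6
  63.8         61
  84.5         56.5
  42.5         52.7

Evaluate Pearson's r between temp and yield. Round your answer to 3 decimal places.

-0.055

n = 5, Σx = 324.3, Σy = 275.1, Σx² = 21969.47, Σy² = 15398.59, Σxy = 17815.51
nΣxy − ΣxΣy = 89077.55 − 89214.93 = -137.38
nΣx² − (Σx)² = 109847.35 − 105170.49 = 4676.86; nΣy² − (Σy)² = 76992.95 − 75680.01 = 1312.94
r = -137.38 / √(4676.86 × 1312.94) = -137.38 / 2477.9904 ≈ -0.055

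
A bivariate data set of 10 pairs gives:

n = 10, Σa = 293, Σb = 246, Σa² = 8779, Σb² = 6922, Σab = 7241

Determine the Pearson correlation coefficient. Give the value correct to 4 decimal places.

0.0808

r = (nΣab − ΣaΣb) / √[(nΣa² − (Σa)²)(nΣb² − (Σb)²)]
Numerator: 10×7241 − 293×246 = 332
Denominator: √[(87790 − 85849)(69220 − 60516)] = √[1941 × 8704] = 4110.2876
r = 332 / 4110.2876 ≈ 0.0808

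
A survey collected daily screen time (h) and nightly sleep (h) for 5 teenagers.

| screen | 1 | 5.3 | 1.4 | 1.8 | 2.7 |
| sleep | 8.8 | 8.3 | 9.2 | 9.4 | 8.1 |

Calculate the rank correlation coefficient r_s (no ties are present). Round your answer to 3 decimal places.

Rank screen: 1, 5, 2, 3, 4
Rank sleep: 3, 2, 4, 5, 1
d = rank(screen) − rank(sleep): -2, 3, -2, -2, 3; Σd² = 30
ρ = 1 − 6Σd² / [n(n²−1)] = 1 − 6×30 / (5×24) = 1 − 180/120 ≈ -0.500

-0.500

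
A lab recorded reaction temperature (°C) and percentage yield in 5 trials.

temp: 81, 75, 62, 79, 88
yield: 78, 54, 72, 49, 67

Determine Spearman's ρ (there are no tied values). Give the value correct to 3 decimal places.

0.100

Rank temp: 4, 2, 1, 3, 5
Rank yield: 5, 2, 4, 1, 3
d = rank(temp) − rank(yield): -1, 0, -3, 2, 2; Σd² = 18
ρ = 1 − 6Σd² / [n(n²−1)] = 1 − 6×18 / (5×24) = 1 − 108/120 ≈ 0.100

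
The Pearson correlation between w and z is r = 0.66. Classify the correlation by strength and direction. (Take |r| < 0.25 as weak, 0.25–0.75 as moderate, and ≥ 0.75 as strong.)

moderate positive

r = 0.66 > 0 so the relationship is positive.
|r| = 0.66, which falls in the moderate range.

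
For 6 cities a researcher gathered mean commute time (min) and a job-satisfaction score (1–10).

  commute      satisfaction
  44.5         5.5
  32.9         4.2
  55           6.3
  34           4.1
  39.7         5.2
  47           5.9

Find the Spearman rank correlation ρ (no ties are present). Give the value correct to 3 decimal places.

Rank commute: 4, 1, 6, 2, 3, 5
Rank satisfaction: 4, 2, 6, 1, 3, 5
d = rank(commute) − rank(satisfaction): 0, -1, 0, 1, 0, 0; Σd² = 2
ρ = 1 − 6Σd² / [n(n²−1)] = 1 − 6×2 / (6×35) = 1 − 12/210 ≈ 0.943

0.943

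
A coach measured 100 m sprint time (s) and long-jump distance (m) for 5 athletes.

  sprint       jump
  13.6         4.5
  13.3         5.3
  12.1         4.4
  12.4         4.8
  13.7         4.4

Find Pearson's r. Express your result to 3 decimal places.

n = 5, Σx = 65.1, Σy = 23.4, Σx² = 849.71, Σy² = 110.1, Σxy = 304.73
nΣxy − ΣxΣy = 1523.65 − 1523.34 = 0.31
nΣx² − (Σx)² = 4248.55 − 4238.01 = 10.54; nΣy² − (Σy)² = 550.5 − 547.56 = 2.94
r = 0.31 / √(10.54 × 2.94) = 0.31 / 5.5667 ≈ 0.056

0.056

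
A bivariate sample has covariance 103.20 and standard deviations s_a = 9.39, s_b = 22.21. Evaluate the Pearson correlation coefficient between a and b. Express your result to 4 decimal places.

0.4948

r = Cov(a,b) / (s_a · s_b) = 103.20 / (9.39 × 22.21)
  = 103.20 / 208.5519 ≈ 0.4948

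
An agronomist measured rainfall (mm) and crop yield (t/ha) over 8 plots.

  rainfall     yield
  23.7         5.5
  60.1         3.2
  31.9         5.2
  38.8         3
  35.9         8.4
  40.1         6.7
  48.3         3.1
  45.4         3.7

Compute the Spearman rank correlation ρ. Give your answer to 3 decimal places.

Rank rainfall: 1, 8, 2, 4, 3, 5, 7, 6
Rank yield: 6, 3, 5, 1, 8, 7, 2, 4
d = rank(rainfall) − rank(yield): -5, 5, -3, 3, -5, -2, 5, 2; Σd² = 126
ρ = 1 − 6Σd² / [n(n²−1)] = 1 − 6×126 / (8×63) = 1 − 756/504 ≈ -0.500

-0.500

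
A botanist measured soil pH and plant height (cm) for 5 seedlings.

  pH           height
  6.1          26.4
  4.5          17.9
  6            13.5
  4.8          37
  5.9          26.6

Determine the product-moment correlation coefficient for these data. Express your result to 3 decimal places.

-0.210

n = 5, Σx = 27.3, Σy = 121.4, Σx² = 151.31, Σy² = 3276.18, Σxy = 657.13
nΣxy − ΣxΣy = 3285.65 − 3314.22 = -28.57
nΣx² − (Σx)² = 756.55 − 745.29 = 11.26; nΣy² − (Σy)² = 16380.9 − 14737.96 = 1642.94
r = -28.57 / √(11.26 × 1642.94) = -28.57 / 136.0129 ≈ -0.210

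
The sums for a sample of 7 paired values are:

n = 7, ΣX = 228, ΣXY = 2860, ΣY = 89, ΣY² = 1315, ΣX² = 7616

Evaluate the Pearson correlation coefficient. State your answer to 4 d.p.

r = (nΣXY − ΣXΣY) / √[(nΣX² − (ΣX)²)(nΣY² − (ΣY)²)]
Numerator: 7×2860 − 228×89 = -272
Denominator: √[(53312 − 51984)(9205 − 7921)] = √[1328 × 1284] = 1305.8147
r = -272 / 1305.8147 ≈ -0.2083

-0.2083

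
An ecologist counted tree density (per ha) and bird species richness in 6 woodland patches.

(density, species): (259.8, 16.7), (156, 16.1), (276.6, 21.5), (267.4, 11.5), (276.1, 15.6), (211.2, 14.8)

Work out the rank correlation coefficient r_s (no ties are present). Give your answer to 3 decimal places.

0.257

Rank density: 3, 1, 6, 4, 5, 2
Rank species: 5, 4, 6, 1, 3, 2
d = rank(density) − rank(species): -2, -3, 0, 3, 2, 0; Σd² = 26
ρ = 1 − 6Σd² / [n(n²−1)] = 1 − 6×26 / (6×35) = 1 − 156/210 ≈ 0.257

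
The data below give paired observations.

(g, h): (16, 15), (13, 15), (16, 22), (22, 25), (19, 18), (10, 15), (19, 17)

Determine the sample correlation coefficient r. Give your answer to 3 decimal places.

n = 7, Σg = 115, Σh = 127, Σg² = 1987, Σh² = 2397, Σgh = 2152
nΣgh − ΣgΣh = 15064 − 14605 = 459
nΣg² − (Σg)² = 13909 − 13225 = 684; nΣh² − (Σh)² = 16779 − 16129 = 650
r = 459 / √(684 × 650) = 459 / 666.7833 ≈ 0.688

0.688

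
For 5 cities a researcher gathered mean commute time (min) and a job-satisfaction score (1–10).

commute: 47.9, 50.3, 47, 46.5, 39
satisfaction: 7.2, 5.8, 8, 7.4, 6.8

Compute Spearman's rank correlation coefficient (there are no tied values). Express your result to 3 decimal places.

-0.300

Rank commute: 4, 5, 3, 2, 1
Rank satisfaction: 3, 1, 5, 4, 2
d = rank(commute) − rank(satisfaction): 1, 4, -2, -2, -1; Σd² = 26
ρ = 1 − 6Σd² / [n(n²−1)] = 1 − 6×26 / (5×24) = 1 − 156/120 ≈ -0.300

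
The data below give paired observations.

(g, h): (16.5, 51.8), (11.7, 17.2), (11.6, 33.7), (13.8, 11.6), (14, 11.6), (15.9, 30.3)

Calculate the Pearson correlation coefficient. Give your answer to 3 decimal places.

0.481

n = 6, Σg = 83.5, Σh = 156.2, Σg² = 1182.95, Σh² = 5301.98, Σgh = 2251.11
nΣgh − ΣgΣh = 13506.66 − 13042.7 = 463.96
nΣg² − (Σg)² = 7097.7 − 6972.25 = 125.45; nΣh² − (Σh)² = 31811.88 − 24398.44 = 7413.44
r = 463.96 / √(125.45 × 7413.44) = 463.96 / 964.3734 ≈ 0.481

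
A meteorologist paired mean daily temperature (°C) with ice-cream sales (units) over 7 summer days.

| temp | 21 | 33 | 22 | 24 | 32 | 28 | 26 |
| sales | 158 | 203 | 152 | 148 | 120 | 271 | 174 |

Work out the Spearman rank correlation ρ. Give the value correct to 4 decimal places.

0.2500

Rank temp: 1, 7, 2, 3, 6, 5, 4
Rank sales: 4, 6, 3, 2, 1, 7, 5
d = rank(temp) − rank(sales): -3, 1, -1, 1, 5, -2, -1; Σd² = 42
ρ = 1 − 6Σd² / [n(n²−1)] = 1 − 6×42 / (7×48) = 1 − 252/336 ≈ 0.2500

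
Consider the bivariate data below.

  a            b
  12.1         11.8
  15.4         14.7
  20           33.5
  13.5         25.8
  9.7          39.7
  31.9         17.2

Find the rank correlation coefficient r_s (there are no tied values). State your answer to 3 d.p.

Rank a: 2, 4, 5, 3, 1, 6
Rank b: 1, 2, 5, 4, 6, 3
d = rank(a) − rank(b): 1, 2, 0, -1, -5, 3; Σd² = 40
ρ = 1 − 6Σd² / [n(n²−1)] = 1 − 6×40 / (6×35) = 1 − 240/210 ≈ -0.143

-0.143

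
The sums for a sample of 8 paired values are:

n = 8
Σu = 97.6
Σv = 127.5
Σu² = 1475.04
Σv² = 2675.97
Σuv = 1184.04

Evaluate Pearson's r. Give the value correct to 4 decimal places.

r = (nΣuv − ΣuΣv) / √[(nΣu² − (Σu)²)(nΣv² − (Σv)²)]
Numerator: 8×1184.04 − 97.6×127.5 = -2971.68
Denominator: √[(11800.32 − 9525.76)(21407.76 − 16256.25)] = √[2274.56 × 5151.51] = 3423.0715
r = -2971.68 / 3423.0715 ≈ -0.8681

-0.8681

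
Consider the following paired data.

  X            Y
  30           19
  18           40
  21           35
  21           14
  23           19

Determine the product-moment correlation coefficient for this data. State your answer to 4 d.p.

n = 5, ΣX = 113, ΣY = 127, ΣX² = 2635, ΣY² = 3743, ΣXY = 2756
nΣXY − ΣXΣY = 13780 − 14351 = -571
nΣX² − (ΣX)² = 13175 − 12769 = 406; nΣY² − (ΣY)² = 18715 − 16129 = 2586
r = -571 / √(406 × 2586) = -571 / 1024.6541 ≈ -0.5573

-0.5573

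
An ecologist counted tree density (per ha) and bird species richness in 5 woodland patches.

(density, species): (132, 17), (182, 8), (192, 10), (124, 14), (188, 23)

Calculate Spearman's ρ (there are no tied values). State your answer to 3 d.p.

-0.100

Rank density: 2, 3, 5, 1, 4
Rank species: 4, 1, 2, 3, 5
d = rank(density) − rank(species): -2, 2, 3, -2, -1; Σd² = 22
ρ = 1 − 6Σd² / [n(n²−1)] = 1 − 6×22 / (5×24) = 1 − 132/120 ≈ -0.100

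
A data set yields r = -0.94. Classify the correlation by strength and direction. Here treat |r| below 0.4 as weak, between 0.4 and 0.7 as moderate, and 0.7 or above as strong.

strong negative

r = -0.94 < 0 so the relationship is negative.
|r| = 0.94, which falls in the strong range.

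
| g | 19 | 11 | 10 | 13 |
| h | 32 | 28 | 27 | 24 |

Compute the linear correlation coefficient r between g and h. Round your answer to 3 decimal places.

0.682

n = 4, Σg = 53, Σh = 111, Σg² = 751, Σh² = 3113, Σgh = 1498
nΣgh − ΣgΣh = 5992 − 5883 = 109
nΣg² − (Σg)² = 3004 − 2809 = 195; nΣh² − (Σh)² = 12452 − 12321 = 131
r = 109 / √(195 × 131) = 109 / 159.8280 ≈ 0.682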